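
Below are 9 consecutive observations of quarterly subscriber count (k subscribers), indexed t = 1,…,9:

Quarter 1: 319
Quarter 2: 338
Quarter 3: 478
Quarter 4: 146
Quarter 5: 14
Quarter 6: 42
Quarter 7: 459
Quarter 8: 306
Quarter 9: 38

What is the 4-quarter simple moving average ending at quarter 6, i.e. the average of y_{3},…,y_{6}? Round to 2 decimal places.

Sum of periods 3–6: 478 + 146 + 14 + 42 = 680
Divide by 4: 680 / 4 = 170.00

170.00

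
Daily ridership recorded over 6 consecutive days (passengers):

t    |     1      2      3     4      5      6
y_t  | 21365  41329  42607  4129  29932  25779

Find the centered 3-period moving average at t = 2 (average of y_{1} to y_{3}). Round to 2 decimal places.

35100.33

Sum of periods 1–3: 21365 + 41329 + 42607 = 105301
Divide by 3: 105301 / 3 = 35100.33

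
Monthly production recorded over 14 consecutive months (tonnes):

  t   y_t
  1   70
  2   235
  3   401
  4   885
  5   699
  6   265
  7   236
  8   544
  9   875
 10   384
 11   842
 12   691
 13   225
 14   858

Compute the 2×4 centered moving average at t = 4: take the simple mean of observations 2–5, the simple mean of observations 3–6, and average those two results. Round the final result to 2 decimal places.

Sum over 2–5: 235 + 401 + 885 + 699 = 2220
Sum over 3–6: 401 + 885 + 699 + 265 = 2250
CMA at t=4 = (2220 + 2250) / (2·4) = 4470 / 8 = 558.75

558.75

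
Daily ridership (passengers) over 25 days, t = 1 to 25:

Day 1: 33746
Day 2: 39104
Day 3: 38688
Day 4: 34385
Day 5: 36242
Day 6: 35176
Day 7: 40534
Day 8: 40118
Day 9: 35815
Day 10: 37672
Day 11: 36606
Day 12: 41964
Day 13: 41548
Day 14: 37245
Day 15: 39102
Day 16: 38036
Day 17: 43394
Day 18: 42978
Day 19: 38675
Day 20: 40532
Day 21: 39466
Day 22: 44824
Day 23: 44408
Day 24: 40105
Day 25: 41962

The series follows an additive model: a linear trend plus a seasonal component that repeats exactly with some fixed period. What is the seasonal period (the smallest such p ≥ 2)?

5

First differences y_{t+1} − y_t: 5358, -416, -4303, 1857, -1066, 5358, -416, -4303, 1857, -1066, 5358, -416, …
The difference pattern repeats every 5 terms and not for any smaller step, so p = 5.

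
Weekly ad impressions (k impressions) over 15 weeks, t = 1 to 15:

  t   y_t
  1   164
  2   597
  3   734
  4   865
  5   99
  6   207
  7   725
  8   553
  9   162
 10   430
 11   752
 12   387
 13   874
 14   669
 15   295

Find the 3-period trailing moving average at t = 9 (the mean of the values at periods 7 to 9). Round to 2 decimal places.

480.00

Sum of periods 7–9: 725 + 553 + 162 = 1440
Divide by 3: 1440 / 3 = 480.00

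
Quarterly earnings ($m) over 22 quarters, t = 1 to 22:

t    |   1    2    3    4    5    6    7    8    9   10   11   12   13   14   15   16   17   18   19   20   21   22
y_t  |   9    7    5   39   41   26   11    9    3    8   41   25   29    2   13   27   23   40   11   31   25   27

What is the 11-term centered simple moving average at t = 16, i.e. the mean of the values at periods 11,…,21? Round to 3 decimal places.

24.273

Sum of periods 11–21: 41 + 25 + 29 + 2 + 13 + 27 + 23 + 40 + 11 + 31 + 25 = 267
Divide by 11: 267 / 11 = 24.273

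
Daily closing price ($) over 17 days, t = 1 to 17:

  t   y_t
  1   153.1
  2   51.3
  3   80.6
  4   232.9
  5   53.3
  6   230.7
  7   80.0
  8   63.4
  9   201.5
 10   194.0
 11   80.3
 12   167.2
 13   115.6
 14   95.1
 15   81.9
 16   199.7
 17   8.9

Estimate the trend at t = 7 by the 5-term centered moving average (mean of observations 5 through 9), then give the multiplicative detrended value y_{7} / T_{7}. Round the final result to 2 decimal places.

Trend T_7 = (53.3 + 230.7 + 80.0 + 63.4 + 201.5) / 5 = 628.9/5 = 125.7800
Ratio to trend: 80.0 / 125.7800 = 0.64

0.64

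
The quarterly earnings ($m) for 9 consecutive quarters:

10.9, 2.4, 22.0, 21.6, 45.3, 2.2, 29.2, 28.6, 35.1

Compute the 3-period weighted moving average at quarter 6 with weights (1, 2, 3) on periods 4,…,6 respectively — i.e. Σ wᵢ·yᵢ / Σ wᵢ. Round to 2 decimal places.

Weighted sum: 1·21.6 + 2·45.3 + 3·2.2 = 21.6 + 90.6 + 6.6 = 118.8
Weight total: 1 + 2 + 3 = 6
WMA = 118.8 / 6 = 19.80

19.80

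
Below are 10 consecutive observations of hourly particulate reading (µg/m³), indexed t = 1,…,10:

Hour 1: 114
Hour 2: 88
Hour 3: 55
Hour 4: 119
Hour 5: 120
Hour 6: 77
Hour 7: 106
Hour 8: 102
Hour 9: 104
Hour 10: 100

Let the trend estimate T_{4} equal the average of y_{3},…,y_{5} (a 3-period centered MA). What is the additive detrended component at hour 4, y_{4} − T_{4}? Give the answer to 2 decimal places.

Trend T_4 = (55 + 119 + 120) / 3 = 294/3 = 98.0000
Detrended value: 119 − 98.0000 = 21.00

21.00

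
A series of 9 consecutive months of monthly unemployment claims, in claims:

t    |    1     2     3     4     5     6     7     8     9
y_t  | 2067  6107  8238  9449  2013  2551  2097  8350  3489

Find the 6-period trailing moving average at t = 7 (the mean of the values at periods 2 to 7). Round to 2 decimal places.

Sum of periods 2–7: 6107 + 8238 + 9449 + 2013 + 2551 + 2097 = 30455
Divide by 6: 30455 / 6 = 5075.83

5075.83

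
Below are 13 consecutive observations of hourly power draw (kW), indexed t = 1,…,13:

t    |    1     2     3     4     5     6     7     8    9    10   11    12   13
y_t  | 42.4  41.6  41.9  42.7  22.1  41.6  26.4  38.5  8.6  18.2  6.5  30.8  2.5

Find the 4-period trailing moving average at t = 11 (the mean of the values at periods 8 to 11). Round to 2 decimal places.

17.95

Sum of periods 8–11: 38.5 + 8.6 + 18.2 + 6.5 = 71.8
Divide by 4: 71.8 / 4 = 17.95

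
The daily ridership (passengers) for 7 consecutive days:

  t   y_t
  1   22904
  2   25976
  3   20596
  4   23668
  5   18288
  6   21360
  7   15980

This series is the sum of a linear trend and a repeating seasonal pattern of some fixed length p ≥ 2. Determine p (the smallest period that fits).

First differences y_{t+1} − y_t: 3072, -5380, 3072, -5380, 3072, -5380, …
The difference pattern repeats every 2 terms and not for any smaller step, so p = 2.

2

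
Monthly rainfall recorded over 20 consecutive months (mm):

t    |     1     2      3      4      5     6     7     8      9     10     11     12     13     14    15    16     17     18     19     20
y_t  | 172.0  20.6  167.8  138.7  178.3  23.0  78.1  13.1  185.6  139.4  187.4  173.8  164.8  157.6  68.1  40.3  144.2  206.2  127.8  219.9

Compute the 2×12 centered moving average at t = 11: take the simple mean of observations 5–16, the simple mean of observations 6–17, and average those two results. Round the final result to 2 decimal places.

116.04

Sum over 5–16: 178.3 + 23.0 + 78.1 + 13.1 + 185.6 + 139.4 + 187.4 + 173.8 + 164.8 + 157.6 + 68.1 + 40.3 = 1409.5
Sum over 6–17: 23.0 + 78.1 + 13.1 + 185.6 + 139.4 + 187.4 + 173.8 + 164.8 + 157.6 + 68.1 + 40.3 + 144.2 = 1375.4
CMA at t=11 = (1409.5 + 1375.4) / (2·12) = 2784.9 / 24 = 116.04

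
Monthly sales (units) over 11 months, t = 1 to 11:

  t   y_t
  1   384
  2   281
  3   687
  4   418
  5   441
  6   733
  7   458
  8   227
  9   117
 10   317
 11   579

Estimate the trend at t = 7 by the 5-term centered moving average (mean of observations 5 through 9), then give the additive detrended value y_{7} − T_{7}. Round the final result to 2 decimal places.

Trend T_7 = (441 + 733 + 458 + 227 + 117) / 5 = 1976/5 = 395.2000
Detrended value: 458 − 395.2000 = 62.80

62.80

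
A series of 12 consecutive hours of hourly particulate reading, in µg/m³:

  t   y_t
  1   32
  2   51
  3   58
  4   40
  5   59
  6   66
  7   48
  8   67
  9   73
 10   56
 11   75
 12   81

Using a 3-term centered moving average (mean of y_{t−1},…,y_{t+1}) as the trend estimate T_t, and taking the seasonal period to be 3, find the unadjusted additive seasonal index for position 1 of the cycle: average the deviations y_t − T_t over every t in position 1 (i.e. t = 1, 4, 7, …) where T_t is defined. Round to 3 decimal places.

-12.222

Season position 1 occurs at t = 4, 7, 10 (where T_t is defined).
t=4: T_4 = 52.33333; y_4 − T_4 = 40 − 52.33333 = -12.33333
t=7: T_7 = 60.33333; y_7 − T_7 = 48 − 60.33333 = -12.33333
t=10: T_10 = 68.00000; y_10 − T_10 = 56 − 68.00000 = -12.00000
Mean deviation: (-12.33333 + -12.33333 + -12.00000) / 3 = -12.222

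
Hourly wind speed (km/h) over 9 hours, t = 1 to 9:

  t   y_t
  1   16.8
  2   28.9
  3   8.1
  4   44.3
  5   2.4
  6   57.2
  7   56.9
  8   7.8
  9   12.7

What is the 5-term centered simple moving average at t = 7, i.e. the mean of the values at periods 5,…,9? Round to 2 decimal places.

27.40

Sum of periods 5–9: 2.4 + 57.2 + 56.9 + 7.8 + 12.7 = 137.0
Divide by 5: 137.0 / 5 = 27.40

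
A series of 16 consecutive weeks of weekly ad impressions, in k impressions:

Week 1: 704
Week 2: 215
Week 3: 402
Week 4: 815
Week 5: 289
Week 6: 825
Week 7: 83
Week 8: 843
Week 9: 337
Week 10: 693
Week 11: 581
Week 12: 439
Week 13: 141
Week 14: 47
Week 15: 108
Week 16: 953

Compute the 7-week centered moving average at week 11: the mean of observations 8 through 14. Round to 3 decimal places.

Sum of periods 8–14: 843 + 337 + 693 + 581 + 439 + 141 + 47 = 3081
Divide by 7: 3081 / 7 = 440.143

440.143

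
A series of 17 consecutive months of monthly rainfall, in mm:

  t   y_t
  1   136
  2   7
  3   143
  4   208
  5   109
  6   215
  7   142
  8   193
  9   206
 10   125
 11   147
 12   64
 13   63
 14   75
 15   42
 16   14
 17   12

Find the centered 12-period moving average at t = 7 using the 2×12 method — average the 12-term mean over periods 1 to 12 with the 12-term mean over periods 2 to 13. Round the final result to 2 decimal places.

Sum over 1–12: 136 + 7 + 143 + 208 + 109 + 215 + 142 + 193 + 206 + 125 + 147 + 64 = 1695
Sum over 2–13: 7 + 143 + 208 + 109 + 215 + 142 + 193 + 206 + 125 + 147 + 64 + 63 = 1622
CMA at t=7 = (1695 + 1622) / (2·12) = 3317 / 24 = 138.21

138.21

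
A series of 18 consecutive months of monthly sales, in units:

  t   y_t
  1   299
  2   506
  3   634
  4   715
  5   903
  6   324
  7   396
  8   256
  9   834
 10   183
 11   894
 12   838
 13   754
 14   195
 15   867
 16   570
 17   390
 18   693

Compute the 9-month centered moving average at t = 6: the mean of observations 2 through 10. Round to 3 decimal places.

Sum of periods 2–10: 506 + 634 + 715 + 903 + 324 + 396 + 256 + 834 + 183 = 4751
Divide by 9: 4751 / 9 = 527.889

527.889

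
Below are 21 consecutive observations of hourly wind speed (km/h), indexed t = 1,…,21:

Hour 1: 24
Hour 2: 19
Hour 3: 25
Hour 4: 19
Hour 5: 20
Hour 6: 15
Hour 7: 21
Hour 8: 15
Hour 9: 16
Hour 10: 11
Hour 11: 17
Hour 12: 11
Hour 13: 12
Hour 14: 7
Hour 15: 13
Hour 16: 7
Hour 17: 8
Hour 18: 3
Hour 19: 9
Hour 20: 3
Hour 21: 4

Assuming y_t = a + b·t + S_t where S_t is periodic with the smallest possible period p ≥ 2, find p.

First differences y_{t+1} − y_t: -5, 6, -6, 1, -5, 6, -6, 1, -5, 6, …
The difference pattern repeats every 4 terms and not for any smaller step, so p = 4.

4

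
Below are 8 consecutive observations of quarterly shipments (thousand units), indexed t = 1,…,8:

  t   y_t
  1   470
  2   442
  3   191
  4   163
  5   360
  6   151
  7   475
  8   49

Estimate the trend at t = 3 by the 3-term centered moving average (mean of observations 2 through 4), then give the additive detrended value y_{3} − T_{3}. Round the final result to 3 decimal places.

Trend T_3 = (442 + 191 + 163) / 3 = 796/3 = 265.33333
Detrended value: 191 − 265.33333 = -74.333

-74.333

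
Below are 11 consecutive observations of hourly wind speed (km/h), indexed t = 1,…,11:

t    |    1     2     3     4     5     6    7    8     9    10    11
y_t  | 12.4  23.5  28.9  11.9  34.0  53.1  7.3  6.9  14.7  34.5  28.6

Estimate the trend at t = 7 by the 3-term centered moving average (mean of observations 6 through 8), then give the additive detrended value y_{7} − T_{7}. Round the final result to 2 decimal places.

-15.13

Trend T_7 = (53.1 + 7.3 + 6.9) / 3 = 67.3/3 = 22.4333
Detrended value: 7.3 − 22.4333 = -15.13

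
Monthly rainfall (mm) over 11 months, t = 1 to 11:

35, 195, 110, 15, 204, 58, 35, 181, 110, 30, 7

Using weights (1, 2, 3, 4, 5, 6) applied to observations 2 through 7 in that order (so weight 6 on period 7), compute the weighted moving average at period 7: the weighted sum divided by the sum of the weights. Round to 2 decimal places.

Weighted sum: 1·195 + 2·110 + 3·15 + 4·204 + 5·58 + 6·35 = 195 + 220 + 45 + 816 + 290 + 210 = 1776
Weight total: 1 + 2 + 3 + 4 + 5 + 6 = 21
WMA = 1776 / 21 = 84.57

84.57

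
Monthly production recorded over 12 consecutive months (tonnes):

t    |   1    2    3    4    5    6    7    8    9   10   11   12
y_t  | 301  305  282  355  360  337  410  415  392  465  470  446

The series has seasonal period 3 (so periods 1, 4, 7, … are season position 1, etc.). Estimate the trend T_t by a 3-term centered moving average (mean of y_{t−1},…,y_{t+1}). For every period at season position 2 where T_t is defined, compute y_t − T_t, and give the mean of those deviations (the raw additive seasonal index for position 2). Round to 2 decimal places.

Season position 2 occurs at t = 2, 5, 8, 11 (where T_t is defined).
t=2: T_2 = 296.0000; y_2 − T_2 = 305 − 296.0000 = 9.0000
t=5: T_5 = 350.6667; y_5 − T_5 = 360 − 350.6667 = 9.3333
t=8: T_8 = 405.6667; y_8 − T_8 = 415 − 405.6667 = 9.3333
t=11: T_11 = 460.3333; y_11 − T_11 = 470 − 460.3333 = 9.6667
Mean deviation: (9.0000 + 9.3333 + 9.3333 + 9.6667) / 4 = 9.33

9.33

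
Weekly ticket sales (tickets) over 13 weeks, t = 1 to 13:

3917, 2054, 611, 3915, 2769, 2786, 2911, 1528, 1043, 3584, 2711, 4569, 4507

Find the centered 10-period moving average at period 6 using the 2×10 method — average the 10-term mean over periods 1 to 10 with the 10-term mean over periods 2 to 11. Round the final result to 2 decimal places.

Sum over 1–10: 3917 + 2054 + 611 + 3915 + 2769 + 2786 + 2911 + 1528 + 1043 + 3584 = 25118
Sum over 2–11: 2054 + 611 + 3915 + 2769 + 2786 + 2911 + 1528 + 1043 + 3584 + 2711 = 23912
CMA at t=6 = (25118 + 23912) / (2·10) = 49030 / 20 = 2451.50

2451.50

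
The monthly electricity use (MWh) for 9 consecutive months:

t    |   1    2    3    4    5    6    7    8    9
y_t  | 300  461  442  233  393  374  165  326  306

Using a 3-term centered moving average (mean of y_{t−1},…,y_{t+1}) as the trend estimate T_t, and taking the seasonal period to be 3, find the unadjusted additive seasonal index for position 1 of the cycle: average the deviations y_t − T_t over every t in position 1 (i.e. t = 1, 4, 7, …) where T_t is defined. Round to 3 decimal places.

-123.167

Season position 1 occurs at t = 4, 7 (where T_t is defined).
t=4: T_4 = 356.00000; y_4 − T_4 = 233 − 356.00000 = -123.00000
t=7: T_7 = 288.33333; y_7 − T_7 = 165 − 288.33333 = -123.33333
Mean deviation: (-123.00000 + -123.33333) / 2 = -123.167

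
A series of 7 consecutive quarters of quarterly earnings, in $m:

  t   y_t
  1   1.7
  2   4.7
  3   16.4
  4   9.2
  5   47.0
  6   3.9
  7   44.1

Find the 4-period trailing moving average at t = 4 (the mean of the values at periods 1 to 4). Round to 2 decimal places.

Sum of periods 1–4: 1.7 + 4.7 + 16.4 + 9.2 = 32.0
Divide by 4: 32.0 / 4 = 8.00

8.00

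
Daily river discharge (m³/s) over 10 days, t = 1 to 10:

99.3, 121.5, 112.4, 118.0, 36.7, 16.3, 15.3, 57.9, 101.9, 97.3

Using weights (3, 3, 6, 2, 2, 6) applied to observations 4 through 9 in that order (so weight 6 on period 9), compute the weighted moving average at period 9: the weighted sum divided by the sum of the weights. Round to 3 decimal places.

Weighted sum: 3·118.0 + 3·36.7 + 6·16.3 + 2·15.3 + 2·57.9 + 6·101.9 = 354.0 + 110.1 + 97.8 + 30.6 + 115.8 + 611.4 = 1319.7
Weight total: 3 + 3 + 6 + 2 + 2 + 6 = 22
WMA = 1319.7 / 22 = 59.986

59.986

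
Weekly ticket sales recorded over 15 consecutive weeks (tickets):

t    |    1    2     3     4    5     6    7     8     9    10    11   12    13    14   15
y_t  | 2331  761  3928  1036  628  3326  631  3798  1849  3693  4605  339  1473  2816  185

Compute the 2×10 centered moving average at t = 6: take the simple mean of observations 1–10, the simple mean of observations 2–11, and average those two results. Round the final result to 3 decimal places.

Sum over 1–10: 2331 + 761 + 3928 + 1036 + 628 + 3326 + 631 + 3798 + 1849 + 3693 = 21981
Sum over 2–11: 761 + 3928 + 1036 + 628 + 3326 + 631 + 3798 + 1849 + 3693 + 4605 = 24255
CMA at t=6 = (21981 + 24255) / (2·10) = 46236 / 20 = 2311.800

2311.800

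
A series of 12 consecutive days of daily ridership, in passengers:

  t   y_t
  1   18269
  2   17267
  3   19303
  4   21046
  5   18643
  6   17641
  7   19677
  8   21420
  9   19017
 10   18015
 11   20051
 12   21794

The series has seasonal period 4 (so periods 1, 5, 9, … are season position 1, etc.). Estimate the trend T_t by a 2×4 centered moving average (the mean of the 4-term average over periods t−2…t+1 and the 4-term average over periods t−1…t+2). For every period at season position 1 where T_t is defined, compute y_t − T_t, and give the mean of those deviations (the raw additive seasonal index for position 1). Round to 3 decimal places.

-562.000

Season position 1 occurs at t = 5, 9 (where T_t is defined).
t=5: T_5 = 19205.00000; y_5 − T_5 = 18643 − 19205.00000 = -562.00000
t=9: T_9 = 19579.00000; y_9 − T_9 = 19017 − 19579.00000 = -562.00000
Mean deviation: (-562.00000 + -562.00000) / 2 = -562.000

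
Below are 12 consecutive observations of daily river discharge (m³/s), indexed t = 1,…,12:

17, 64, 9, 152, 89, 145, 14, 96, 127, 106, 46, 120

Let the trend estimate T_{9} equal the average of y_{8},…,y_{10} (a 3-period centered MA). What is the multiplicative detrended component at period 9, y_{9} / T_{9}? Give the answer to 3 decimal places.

Trend T_9 = (96 + 127 + 106) / 3 = 329/3 = 109.66667
Ratio to trend: 127 / 109.66667 = 1.158

1.158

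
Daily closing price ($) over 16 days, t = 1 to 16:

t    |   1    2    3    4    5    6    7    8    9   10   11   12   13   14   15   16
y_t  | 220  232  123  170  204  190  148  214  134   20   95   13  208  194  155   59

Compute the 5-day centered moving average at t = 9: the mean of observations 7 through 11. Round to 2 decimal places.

122.20

Sum of periods 7–11: 148 + 214 + 134 + 20 + 95 = 611
Divide by 5: 611 / 5 = 122.20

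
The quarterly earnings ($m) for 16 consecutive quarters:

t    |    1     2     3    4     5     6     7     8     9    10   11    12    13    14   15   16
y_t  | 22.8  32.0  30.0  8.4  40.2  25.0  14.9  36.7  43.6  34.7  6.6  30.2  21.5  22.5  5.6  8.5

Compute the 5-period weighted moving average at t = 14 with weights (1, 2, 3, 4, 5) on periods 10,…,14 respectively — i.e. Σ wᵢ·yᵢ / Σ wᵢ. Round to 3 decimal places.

Weighted sum: 1·34.7 + 2·6.6 + 3·30.2 + 4·21.5 + 5·22.5 = 34.7 + 13.2 + 90.6 + 86.0 + 112.5 = 337.0
Weight total: 1 + 2 + 3 + 4 + 5 = 15
WMA = 337.0 / 15 = 22.467

22.467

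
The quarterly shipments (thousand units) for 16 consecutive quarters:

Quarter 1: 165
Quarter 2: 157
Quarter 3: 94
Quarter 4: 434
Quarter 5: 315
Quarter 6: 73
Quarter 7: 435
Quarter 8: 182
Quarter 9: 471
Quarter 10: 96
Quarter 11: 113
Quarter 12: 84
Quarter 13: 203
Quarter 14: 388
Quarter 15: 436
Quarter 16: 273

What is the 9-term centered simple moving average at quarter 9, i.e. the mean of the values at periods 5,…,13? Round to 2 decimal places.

219.11

Sum of periods 5–13: 315 + 73 + 435 + 182 + 471 + 96 + 113 + 84 + 203 = 1972
Divide by 9: 1972 / 9 = 219.11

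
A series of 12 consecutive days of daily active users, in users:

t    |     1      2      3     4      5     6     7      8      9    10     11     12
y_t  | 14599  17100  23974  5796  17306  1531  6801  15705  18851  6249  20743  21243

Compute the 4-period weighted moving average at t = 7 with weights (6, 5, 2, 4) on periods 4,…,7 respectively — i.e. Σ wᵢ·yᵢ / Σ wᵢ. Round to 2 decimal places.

8916.00

Weighted sum: 6·5796 + 5·17306 + 2·1531 + 4·6801 = 34776 + 86530 + 3062 + 27204 = 151572
Weight total: 6 + 5 + 2 + 4 = 17
WMA = 151572 / 17 = 8916.00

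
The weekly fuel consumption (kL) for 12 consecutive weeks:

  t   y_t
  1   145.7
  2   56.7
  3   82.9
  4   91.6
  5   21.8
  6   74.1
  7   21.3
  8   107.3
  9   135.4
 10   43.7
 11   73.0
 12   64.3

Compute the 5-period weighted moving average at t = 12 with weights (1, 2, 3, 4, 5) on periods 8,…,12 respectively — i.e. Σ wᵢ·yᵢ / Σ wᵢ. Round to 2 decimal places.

Weighted sum: 1·107.3 + 2·135.4 + 3·43.7 + 4·73.0 + 5·64.3 = 107.3 + 270.8 + 131.1 + 292.0 + 321.5 = 1122.7
Weight total: 1 + 2 + 3 + 4 + 5 = 15
WMA = 1122.7 / 15 = 74.85

74.85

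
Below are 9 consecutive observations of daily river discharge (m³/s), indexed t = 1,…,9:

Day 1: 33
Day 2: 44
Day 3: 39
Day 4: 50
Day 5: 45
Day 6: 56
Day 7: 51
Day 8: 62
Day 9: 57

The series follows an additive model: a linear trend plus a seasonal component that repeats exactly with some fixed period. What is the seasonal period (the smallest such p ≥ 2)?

2

First differences y_{t+1} − y_t: 11, -5, 11, -5, 11, -5, …
The difference pattern repeats every 2 terms and not for any smaller step, so p = 2.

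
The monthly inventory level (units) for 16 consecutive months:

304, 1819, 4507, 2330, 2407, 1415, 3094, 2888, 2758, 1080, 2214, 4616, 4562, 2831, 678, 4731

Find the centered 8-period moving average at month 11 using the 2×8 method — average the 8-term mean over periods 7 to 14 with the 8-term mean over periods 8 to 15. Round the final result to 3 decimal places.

Sum over 7–14: 3094 + 2888 + 2758 + 1080 + 2214 + 4616 + 4562 + 2831 = 24043
Sum over 8–15: 2888 + 2758 + 1080 + 2214 + 4616 + 4562 + 2831 + 678 = 21627
CMA at t=11 = (24043 + 21627) / (2·8) = 45670 / 16 = 2854.375

2854.375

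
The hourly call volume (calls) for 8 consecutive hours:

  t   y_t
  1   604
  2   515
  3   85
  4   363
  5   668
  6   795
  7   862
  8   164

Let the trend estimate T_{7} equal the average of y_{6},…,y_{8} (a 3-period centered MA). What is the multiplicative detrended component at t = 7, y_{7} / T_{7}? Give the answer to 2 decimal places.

1.42

Trend T_7 = (795 + 862 + 164) / 3 = 1821/3 = 607.0000
Ratio to trend: 862 / 607.0000 = 1.42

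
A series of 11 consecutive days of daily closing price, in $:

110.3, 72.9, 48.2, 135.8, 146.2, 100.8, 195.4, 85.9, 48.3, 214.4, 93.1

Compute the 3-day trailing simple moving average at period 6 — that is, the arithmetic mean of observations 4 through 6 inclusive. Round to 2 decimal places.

Sum of periods 4–6: 135.8 + 146.2 + 100.8 = 382.8
Divide by 3: 382.8 / 3 = 127.60

127.60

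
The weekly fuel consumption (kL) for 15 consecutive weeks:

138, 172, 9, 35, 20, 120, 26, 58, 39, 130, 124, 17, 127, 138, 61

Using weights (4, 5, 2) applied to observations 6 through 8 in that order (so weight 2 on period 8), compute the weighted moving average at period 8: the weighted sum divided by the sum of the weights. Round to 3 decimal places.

Weighted sum: 4·120 + 5·26 + 2·58 = 480 + 130 + 116 = 726
Weight total: 4 + 5 + 2 = 11
WMA = 726 / 11 = 66.000

66.000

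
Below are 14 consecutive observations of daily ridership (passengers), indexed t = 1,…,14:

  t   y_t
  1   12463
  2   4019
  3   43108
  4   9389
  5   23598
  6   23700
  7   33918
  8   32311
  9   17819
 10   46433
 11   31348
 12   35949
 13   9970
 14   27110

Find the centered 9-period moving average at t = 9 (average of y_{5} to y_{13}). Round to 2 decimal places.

28338.44

Sum of periods 5–13: 23598 + 23700 + 33918 + 32311 + 17819 + 46433 + 31348 + 35949 + 9970 = 255046
Divide by 9: 255046 / 9 = 28338.44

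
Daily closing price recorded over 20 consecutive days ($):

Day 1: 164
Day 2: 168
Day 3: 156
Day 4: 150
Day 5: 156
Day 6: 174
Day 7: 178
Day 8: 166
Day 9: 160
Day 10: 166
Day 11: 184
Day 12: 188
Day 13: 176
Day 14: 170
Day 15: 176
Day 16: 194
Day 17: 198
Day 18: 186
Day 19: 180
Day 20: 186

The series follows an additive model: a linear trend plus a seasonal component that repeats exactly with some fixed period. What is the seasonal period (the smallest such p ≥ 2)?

First differences y_{t+1} − y_t: 4, -12, -6, 6, 18, 4, -12, -6, 6, 18, 4, -12, …
The difference pattern repeats every 5 terms and not for any smaller step, so p = 5.

5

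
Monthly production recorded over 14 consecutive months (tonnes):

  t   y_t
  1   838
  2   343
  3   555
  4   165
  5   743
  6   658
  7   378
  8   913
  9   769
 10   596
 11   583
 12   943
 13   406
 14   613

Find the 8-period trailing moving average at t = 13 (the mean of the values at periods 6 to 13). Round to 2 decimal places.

655.75

Sum of periods 6–13: 658 + 378 + 913 + 769 + 596 + 583 + 943 + 406 = 5246
Divide by 8: 5246 / 8 = 655.75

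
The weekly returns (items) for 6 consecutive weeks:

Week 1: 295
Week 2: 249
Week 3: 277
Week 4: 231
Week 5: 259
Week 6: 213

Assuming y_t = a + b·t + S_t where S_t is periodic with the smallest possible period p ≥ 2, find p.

2

First differences y_{t+1} − y_t: -46, 28, -46, 28, -46, …
The difference pattern repeats every 2 terms and not for any smaller step, so p = 2.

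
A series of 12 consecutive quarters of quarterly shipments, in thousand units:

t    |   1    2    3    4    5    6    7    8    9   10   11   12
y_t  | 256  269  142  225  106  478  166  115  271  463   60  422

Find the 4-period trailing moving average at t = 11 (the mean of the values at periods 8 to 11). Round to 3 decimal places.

227.250

Sum of periods 8–11: 115 + 271 + 463 + 60 = 909
Divide by 4: 909 / 4 = 227.250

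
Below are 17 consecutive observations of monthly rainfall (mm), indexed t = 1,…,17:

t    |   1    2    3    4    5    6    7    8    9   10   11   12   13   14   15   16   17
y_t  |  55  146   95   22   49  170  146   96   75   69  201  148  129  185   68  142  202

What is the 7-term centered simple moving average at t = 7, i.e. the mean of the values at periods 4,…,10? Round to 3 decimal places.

Sum of periods 4–10: 22 + 49 + 170 + 146 + 96 + 75 + 69 = 627
Divide by 7: 627 / 7 = 89.571

89.571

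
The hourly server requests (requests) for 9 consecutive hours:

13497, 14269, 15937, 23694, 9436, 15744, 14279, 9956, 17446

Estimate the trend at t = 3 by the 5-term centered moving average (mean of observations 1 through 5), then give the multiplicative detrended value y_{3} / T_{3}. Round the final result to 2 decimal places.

Trend T_3 = (13497 + 14269 + 15937 + 23694 + 9436) / 5 = 76833/5 = 15366.6000
Ratio to trend: 15937 / 15366.6000 = 1.04

1.04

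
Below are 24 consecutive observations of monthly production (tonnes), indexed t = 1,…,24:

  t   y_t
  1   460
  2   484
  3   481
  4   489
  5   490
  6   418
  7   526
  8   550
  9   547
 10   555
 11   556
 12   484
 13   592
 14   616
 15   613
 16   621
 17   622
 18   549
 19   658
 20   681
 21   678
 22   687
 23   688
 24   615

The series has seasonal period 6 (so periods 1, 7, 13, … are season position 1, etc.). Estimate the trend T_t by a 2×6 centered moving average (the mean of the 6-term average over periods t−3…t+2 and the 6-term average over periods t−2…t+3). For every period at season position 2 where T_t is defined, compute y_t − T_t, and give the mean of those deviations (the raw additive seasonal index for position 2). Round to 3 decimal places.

Season position 2 occurs at t = 8, 14, 20 (where T_t is defined).
t=8: T_8 = 519.83333; y_8 − T_8 = 550 − 519.83333 = 30.16667
t=14: T_14 = 585.83333; y_14 − T_14 = 616 − 585.83333 = 30.16667
t=20: T_20 = 651.33333; y_20 − T_20 = 681 − 651.33333 = 29.66667
Mean deviation: (30.16667 + 30.16667 + 29.66667) / 3 = 30.000

30.000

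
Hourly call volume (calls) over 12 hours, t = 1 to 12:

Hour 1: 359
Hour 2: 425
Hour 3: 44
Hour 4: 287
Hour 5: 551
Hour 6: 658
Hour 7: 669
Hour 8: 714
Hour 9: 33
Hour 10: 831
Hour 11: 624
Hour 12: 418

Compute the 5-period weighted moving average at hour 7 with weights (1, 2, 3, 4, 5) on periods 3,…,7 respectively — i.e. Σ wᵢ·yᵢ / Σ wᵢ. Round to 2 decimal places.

549.87

Weighted sum: 1·44 + 2·287 + 3·551 + 4·658 + 5·669 = 44 + 574 + 1653 + 2632 + 3345 = 8248
Weight total: 1 + 2 + 3 + 4 + 5 = 15
WMA = 8248 / 15 = 549.87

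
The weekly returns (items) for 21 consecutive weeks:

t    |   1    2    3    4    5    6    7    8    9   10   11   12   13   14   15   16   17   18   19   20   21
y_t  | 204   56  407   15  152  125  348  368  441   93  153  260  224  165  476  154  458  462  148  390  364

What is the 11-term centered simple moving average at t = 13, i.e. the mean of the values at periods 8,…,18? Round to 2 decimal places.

Sum of periods 8–18: 368 + 441 + 93 + 153 + 260 + 224 + 165 + 476 + 154 + 458 + 462 = 3254
Divide by 11: 3254 / 11 = 295.82

295.82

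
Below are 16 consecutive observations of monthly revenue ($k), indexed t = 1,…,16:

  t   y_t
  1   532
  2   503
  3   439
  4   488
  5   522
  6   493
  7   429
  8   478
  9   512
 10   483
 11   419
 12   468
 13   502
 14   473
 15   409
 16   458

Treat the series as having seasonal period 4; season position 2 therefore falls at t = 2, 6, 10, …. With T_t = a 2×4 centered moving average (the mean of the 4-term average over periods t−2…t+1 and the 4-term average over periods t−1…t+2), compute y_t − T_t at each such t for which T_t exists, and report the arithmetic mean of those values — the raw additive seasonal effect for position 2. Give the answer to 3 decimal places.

11.250

Season position 2 occurs at t = 6, 10, 14 (where T_t is defined).
t=6: T_6 = 481.75000; y_6 − T_6 = 493 − 481.75000 = 11.25000
t=10: T_10 = 471.75000; y_10 − T_10 = 483 − 471.75000 = 11.25000
t=14: T_14 = 461.75000; y_14 − T_14 = 473 − 461.75000 = 11.25000
Mean deviation: (11.25000 + 11.25000 + 11.25000) / 3 = 11.250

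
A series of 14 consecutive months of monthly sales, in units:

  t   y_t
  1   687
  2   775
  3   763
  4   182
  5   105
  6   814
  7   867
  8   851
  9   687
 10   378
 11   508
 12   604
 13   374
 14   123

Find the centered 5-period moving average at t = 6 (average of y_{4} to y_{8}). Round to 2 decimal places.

563.80

Sum of periods 4–8: 182 + 105 + 814 + 867 + 851 = 2819
Divide by 5: 2819 / 5 = 563.80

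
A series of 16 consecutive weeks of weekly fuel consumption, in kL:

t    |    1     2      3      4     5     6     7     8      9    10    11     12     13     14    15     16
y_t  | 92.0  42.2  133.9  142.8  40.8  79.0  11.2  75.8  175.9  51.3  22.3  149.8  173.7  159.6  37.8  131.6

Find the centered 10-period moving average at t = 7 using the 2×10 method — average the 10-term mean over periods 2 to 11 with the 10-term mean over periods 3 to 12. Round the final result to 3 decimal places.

Sum over 2–11: 42.2 + 133.9 + 142.8 + 40.8 + 79.0 + 11.2 + 75.8 + 175.9 + 51.3 + 22.3 = 775.2
Sum over 3–12: 133.9 + 142.8 + 40.8 + 79.0 + 11.2 + 75.8 + 175.9 + 51.3 + 22.3 + 149.8 = 882.8
CMA at t=7 = (775.2 + 882.8) / (2·10) = 1658.0 / 20 = 82.900

82.900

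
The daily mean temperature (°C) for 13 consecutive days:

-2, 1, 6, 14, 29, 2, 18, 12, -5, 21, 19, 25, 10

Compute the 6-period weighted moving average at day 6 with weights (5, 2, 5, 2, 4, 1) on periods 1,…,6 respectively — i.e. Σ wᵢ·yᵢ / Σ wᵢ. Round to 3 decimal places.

Weighted sum: 5·-2 + 2·1 + 5·6 + 2·14 + 4·29 + 1·2 = -10 + 2 + 30 + 28 + 116 + 2 = 168
Weight total: 5 + 2 + 5 + 2 + 4 + 1 = 19
WMA = 168 / 19 = 8.842

8.842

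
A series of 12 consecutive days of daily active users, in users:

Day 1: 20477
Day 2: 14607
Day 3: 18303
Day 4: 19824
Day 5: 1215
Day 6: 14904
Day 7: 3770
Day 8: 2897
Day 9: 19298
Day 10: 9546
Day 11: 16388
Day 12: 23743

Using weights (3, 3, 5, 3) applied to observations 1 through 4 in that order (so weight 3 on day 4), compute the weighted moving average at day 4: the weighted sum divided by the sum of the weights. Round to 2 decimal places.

Weighted sum: 3·20477 + 3·14607 + 5·18303 + 3·19824 = 61431 + 43821 + 91515 + 59472 = 256239
Weight total: 3 + 3 + 5 + 3 = 14
WMA = 256239 / 14 = 18302.79

18302.79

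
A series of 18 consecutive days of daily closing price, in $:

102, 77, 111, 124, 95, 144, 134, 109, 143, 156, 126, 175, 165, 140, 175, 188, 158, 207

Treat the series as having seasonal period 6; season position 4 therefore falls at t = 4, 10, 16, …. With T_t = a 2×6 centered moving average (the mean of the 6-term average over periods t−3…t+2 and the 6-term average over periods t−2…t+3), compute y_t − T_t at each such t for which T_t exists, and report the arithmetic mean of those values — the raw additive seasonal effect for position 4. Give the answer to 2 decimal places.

Season position 4 occurs at t = 4, 10 (where T_t is defined).
t=4: T_4 = 111.5000; y_4 − T_4 = 124 − 111.5000 = 12.5000
t=10: T_10 = 143.0833; y_10 − T_10 = 156 − 143.0833 = 12.9167
Mean deviation: (12.5000 + 12.9167) / 2 = 12.71

12.71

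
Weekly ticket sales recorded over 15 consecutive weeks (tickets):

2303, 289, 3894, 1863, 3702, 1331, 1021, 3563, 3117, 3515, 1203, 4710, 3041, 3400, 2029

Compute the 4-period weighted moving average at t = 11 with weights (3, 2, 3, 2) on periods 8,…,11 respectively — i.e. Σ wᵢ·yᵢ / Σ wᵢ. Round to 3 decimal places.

2987.400

Weighted sum: 3·3563 + 2·3117 + 3·3515 + 2·1203 = 10689 + 6234 + 10545 + 2406 = 29874
Weight total: 3 + 2 + 3 + 2 = 10
WMA = 29874 / 10 = 2987.400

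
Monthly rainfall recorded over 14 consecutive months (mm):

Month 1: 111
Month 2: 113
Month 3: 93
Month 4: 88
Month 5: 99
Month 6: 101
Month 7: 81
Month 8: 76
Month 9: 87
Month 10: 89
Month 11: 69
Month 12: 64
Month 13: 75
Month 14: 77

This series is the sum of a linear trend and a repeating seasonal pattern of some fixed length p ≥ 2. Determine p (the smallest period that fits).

First differences y_{t+1} − y_t: 2, -20, -5, 11, 2, -20, -5, 11, 2, -20, …
The difference pattern repeats every 4 terms and not for any smaller step, so p = 4.

4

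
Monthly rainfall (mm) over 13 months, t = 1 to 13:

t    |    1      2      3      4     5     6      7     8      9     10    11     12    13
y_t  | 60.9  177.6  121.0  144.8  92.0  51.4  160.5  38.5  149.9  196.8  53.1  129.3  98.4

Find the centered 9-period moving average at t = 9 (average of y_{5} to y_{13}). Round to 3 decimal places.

Sum of periods 5–13: 92.0 + 51.4 + 160.5 + 38.5 + 149.9 + 196.8 + 53.1 + 129.3 + 98.4 = 969.9
Divide by 9: 969.9 / 9 = 107.767

107.767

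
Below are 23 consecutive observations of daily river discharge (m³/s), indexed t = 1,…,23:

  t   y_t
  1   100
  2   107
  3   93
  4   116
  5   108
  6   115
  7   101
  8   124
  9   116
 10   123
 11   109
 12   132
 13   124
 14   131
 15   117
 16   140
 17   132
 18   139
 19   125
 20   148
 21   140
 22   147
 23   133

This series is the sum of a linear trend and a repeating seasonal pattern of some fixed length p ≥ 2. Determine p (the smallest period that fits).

4

First differences y_{t+1} − y_t: 7, -14, 23, -8, 7, -14, 23, -8, 7, -14, …
The difference pattern repeats every 4 terms and not for any smaller step, so p = 4.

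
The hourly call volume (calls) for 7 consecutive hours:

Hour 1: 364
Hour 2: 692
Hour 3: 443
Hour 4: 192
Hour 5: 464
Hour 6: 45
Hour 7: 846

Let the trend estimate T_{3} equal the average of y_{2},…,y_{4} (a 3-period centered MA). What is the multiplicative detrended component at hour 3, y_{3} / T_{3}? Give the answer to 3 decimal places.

Trend T_3 = (692 + 443 + 192) / 3 = 1327/3 = 442.33333
Ratio to trend: 443 / 442.33333 = 1.002

1.002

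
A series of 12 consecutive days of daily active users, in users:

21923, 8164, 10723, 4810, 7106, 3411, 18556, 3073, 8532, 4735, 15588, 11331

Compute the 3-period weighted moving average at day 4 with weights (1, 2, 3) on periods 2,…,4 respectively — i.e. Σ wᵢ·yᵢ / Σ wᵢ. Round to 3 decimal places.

Weighted sum: 1·8164 + 2·10723 + 3·4810 = 8164 + 21446 + 14430 = 44040
Weight total: 1 + 2 + 3 = 6
WMA = 44040 / 6 = 7340.000

7340.000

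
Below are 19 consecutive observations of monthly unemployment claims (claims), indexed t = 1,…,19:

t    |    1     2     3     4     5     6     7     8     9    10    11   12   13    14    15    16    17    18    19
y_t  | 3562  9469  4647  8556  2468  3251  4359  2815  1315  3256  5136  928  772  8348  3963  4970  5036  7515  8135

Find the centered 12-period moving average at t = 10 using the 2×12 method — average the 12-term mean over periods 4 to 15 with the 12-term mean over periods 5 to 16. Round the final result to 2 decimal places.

3614.50

Sum over 4–15: 8556 + 2468 + 3251 + 4359 + 2815 + 1315 + 3256 + 5136 + 928 + 772 + 8348 + 3963 = 45167
Sum over 5–16: 2468 + 3251 + 4359 + 2815 + 1315 + 3256 + 5136 + 928 + 772 + 8348 + 3963 + 4970 = 41581
CMA at t=10 = (45167 + 41581) / (2·12) = 86748 / 24 = 3614.50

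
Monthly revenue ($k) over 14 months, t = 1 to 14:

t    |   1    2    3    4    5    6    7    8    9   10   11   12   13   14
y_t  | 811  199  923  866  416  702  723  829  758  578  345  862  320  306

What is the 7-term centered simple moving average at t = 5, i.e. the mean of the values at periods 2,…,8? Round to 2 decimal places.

665.43

Sum of periods 2–8: 199 + 923 + 866 + 416 + 702 + 723 + 829 = 4658
Divide by 7: 4658 / 7 = 665.43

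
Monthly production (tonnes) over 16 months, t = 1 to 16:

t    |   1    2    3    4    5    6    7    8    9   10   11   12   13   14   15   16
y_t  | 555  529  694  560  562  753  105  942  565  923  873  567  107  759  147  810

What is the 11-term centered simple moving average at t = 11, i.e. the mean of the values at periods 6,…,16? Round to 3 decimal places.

Sum of periods 6–16: 753 + 105 + 942 + 565 + 923 + 873 + 567 + 107 + 759 + 147 + 810 = 6551
Divide by 11: 6551 / 11 = 595.545

595.545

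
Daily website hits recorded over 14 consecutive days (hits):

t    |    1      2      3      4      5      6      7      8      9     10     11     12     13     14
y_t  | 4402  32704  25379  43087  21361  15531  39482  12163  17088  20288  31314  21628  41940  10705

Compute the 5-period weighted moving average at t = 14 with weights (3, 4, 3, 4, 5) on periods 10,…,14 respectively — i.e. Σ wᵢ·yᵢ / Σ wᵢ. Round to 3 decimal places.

24857.316

Weighted sum: 3·20288 + 4·31314 + 3·21628 + 4·41940 + 5·10705 = 60864 + 125256 + 64884 + 167760 + 53525 = 472289
Weight total: 3 + 4 + 3 + 4 + 5 = 19
WMA = 472289 / 19 = 24857.316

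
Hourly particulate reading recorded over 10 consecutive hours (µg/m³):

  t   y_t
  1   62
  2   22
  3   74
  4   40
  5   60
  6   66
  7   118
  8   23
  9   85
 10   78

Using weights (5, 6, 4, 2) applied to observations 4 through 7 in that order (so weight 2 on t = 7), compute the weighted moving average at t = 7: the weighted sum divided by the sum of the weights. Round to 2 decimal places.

62.35

Weighted sum: 5·40 + 6·60 + 4·66 + 2·118 = 200 + 360 + 264 + 236 = 1060
Weight total: 5 + 6 + 4 + 2 = 17
WMA = 1060 / 17 = 62.35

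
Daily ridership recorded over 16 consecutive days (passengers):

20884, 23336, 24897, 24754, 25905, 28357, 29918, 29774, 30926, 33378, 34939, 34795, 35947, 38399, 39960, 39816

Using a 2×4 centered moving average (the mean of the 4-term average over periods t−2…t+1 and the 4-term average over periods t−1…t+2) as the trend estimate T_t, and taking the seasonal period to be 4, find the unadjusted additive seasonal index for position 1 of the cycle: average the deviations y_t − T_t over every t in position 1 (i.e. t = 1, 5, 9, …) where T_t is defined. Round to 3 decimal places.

-700.708

Season position 1 occurs at t = 5, 9, 13 (where T_t is defined).
t=5: T_5 = 26605.87500; y_5 − T_5 = 25905 − 26605.87500 = -700.87500
t=9: T_9 = 31626.62500; y_9 − T_9 = 30926 − 31626.62500 = -700.62500
t=13: T_13 = 36647.62500; y_13 − T_13 = 35947 − 36647.62500 = -700.62500
Mean deviation: (-700.87500 + -700.62500 + -700.62500) / 3 = -700.708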